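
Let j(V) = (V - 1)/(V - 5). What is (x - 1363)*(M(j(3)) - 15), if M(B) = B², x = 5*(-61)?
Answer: 23352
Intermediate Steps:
x = -305
j(V) = (-1 + V)/(-5 + V)
(x - 1363)*(M(j(3)) - 15) = (-305 - 1363)*(((-1 + 3)/(-5 + 3))² - 15) = -1668*((2/(-2))² - 15) = -1668*((-½*2)² - 15) = -1668*((-1)² - 15) = -1668*(1 - 15) = -1668*(-14) = 23352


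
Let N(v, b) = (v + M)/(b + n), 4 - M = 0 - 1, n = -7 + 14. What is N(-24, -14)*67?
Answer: 1273/7 ≈ 181.86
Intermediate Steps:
n = 7
M = 5 (M = 4 - (0 - 1) = 4 - 1*(-1) = 4 + 1 = 5)
N(v, b) = (5 + v)/(7 + b) (N(v, b) = (v + 5)/(b + 7) = (5 + v)/(7 + b))
N(-24, -14)*67 = ((5 - 24)/(7 - 14))*67 = (-19/(-7))*67 = -1/7*(-19)*67 = (19/7)*67 = 1273/7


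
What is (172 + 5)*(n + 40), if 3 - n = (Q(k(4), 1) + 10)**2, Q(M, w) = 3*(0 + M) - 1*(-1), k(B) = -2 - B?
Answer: -1062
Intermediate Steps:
Q(M, w) = 1 + 3*M (Q(M, w) = 3*M + 1 = 1 + 3*M)
n = -46 (n = 3 - ((1 + 3*(-2 - 1*4)) + 10)**2 = 3 - ((1 + 3*(-2 - 4)) + 10)**2 = 3 - ((1 + 3*(-6)) + 10)**2 = 3 - ((1 - 18) + 10)**2 = 3 - (-17 + 10)**2 = 3 - 1*(-7)**2 = 3 - 1*49 = 3 - 49 = -46)
(172 + 5)*(n + 40) = (172 + 5)*(-46 + 40) = 177*(-6) = -1062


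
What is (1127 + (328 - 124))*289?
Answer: 384659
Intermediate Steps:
(1127 + (328 - 124))*289 = (1127 + 204)*289 = 1331*289 = 384659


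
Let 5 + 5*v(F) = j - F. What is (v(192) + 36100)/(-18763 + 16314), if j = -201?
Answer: -180102/12245 ≈ -14.708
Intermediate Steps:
v(F) = -206/5 - F/5 (v(F) = -1 + (-201 - F)/5 = -1 + (-201/5 - F/5) = -206/5 - F/5)
(v(192) + 36100)/(-18763 + 16314) = ((-206/5 - ⅕*192) + 36100)/(-18763 + 16314) = ((-206/5 - 192/5) + 36100)/(-2449) = (-398/5 + 36100)*(-1/2449) = (180102/5)*(-1/2449) = -180102/12245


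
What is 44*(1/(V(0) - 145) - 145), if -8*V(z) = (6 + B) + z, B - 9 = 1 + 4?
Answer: -1882188/295 ≈ -6380.3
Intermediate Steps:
B = 14 (B = 9 + (1 + 4) = 9 + 5 = 14)
V(z) = -5/2 - z/8 (V(z) = -((6 + 14) + z)/8 = -(20 + z)/8 = -5/2 - z/8)
44*(1/(V(0) - 145) - 145) = 44*(1/((-5/2 - ⅛*0) - 145) - 145) = 44*(1/((-5/2 + 0) - 145) - 145) = 44*(1/(-5/2 - 145) - 145) = 44*(1/(-295/2) - 145) = 44*(-2/295 - 145) = 44*(-42777/295) = -1882188/295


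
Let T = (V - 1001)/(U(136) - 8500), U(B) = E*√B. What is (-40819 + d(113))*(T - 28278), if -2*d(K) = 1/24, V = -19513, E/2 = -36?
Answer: 9714804320360933/8417056 + 60290020323*√34/35772488 ≈ 1.1542e+9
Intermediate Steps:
E = -72 (E = 2*(-36) = -72)
d(K) = -1/48 (d(K) = -½/24 = -½*1/24 = -1/48)
U(B) = -72*√B
T = -20514/(-8500 - 144*√34) (T = (-19513 - 1001)/(-144*√34 - 8500) = -20514/(-144*√34 - 8500) = -20514/(-8500 - 144*√34) ≈ 2.1964)
(-40819 + d(113))*(T - 28278) = (-40819 - 1/48)*((1282125/526066 - 184626*√34/4471561) - 28278) = -1959313*(-14874812223/526066 - 184626*√34/4471561)/48 = 9714804320360933/8417056 + 60290020323*√34/35772488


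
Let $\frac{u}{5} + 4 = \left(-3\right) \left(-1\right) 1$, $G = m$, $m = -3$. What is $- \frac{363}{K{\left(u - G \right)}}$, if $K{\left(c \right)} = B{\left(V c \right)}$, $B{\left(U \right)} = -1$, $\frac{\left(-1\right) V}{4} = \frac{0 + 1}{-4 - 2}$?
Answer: $363$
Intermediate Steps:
$V = \frac{2}{3}$ ($V = - 4 \frac{0 + 1}{-4 - 2} = - 4 \cdot 1 \frac{1}{-6} = - 4 \cdot 1 \left(- \frac{1}{6}\right) = \left(-4\right) \left(- \frac{1}{6}\right) = \frac{2}{3} \approx 0.66667$)
$G = -3$
$u = -5$ ($u = -20 + 5 \left(-3\right) \left(-1\right) 1 = -20 + 5 \cdot 3 \cdot 1 = -20 + 5 \cdot 3 = -20 + 15 = -5$)
$K{\left(c \right)} = -1$
$- \frac{363}{K{\left(u - G \right)}} = - \frac{363}{-1} = \left(-363\right) \left(-1\right) = 363$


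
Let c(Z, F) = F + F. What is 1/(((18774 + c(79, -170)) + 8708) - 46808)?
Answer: -1/19666 ≈ -5.0849e-5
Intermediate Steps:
c(Z, F) = 2*F
1/(((18774 + c(79, -170)) + 8708) - 46808) = 1/(((18774 + 2*(-170)) + 8708) - 46808) = 1/(((18774 - 340) + 8708) - 46808) = 1/((18434 + 8708) - 46808) = 1/(27142 - 46808) = 1/(-19666) = -1/19666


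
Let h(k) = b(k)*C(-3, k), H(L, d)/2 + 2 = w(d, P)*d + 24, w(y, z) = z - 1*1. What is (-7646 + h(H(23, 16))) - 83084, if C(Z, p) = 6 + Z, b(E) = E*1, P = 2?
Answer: -90502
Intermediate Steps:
w(y, z) = -1 + z (w(y, z) = z - 1 = -1 + z)
b(E) = E
H(L, d) = 44 + 2*d (H(L, d) = -4 + 2*((-1 + 2)*d + 24) = -4 + 2*(1*d + 24) = -4 + 2*(d + 24) = -4 + 2*(24 + d) = -4 + (48 + 2*d) = 44 + 2*d)
h(k) = 3*k (h(k) = k*(6 - 3) = k*3 = 3*k)
(-7646 + h(H(23, 16))) - 83084 = (-7646 + 3*(44 + 2*16)) - 83084 = (-7646 + 3*(44 + 32)) - 83084 = (-7646 + 3*76) - 83084 = (-7646 + 228) - 83084 = -7418 - 83084 = -90502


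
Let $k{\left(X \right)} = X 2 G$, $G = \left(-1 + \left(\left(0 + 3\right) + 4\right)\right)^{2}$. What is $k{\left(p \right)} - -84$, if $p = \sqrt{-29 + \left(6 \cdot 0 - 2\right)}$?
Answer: $84 + 72 i \sqrt{31} \approx 84.0 + 400.88 i$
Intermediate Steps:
$p = i \sqrt{31}$ ($p = \sqrt{-29 + \left(0 - 2\right)} = \sqrt{-29 - 2} = \sqrt{-31} = i \sqrt{31} \approx 5.5678 i$)
$G = 36$ ($G = \left(-1 + \left(3 + 4\right)\right)^{2} = \left(-1 + 7\right)^{2} = 6^{2} = 36$)
$k{\left(X \right)} = 72 X$ ($k{\left(X \right)} = X 2 \cdot 36 = 2 X 36 = 72 X$)
$k{\left(p \right)} - -84 = 72 i \sqrt{31} - -84 = 72 i \sqrt{31} + 84 = 84 + 72 i \sqrt{31}$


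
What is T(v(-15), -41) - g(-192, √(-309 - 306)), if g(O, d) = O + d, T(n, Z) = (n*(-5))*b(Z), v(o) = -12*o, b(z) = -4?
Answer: 3792 - I*√615 ≈ 3792.0 - 24.799*I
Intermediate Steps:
T(n, Z) = 20*n (T(n, Z) = (n*(-5))*(-4) = -5*n*(-4) = 20*n)
T(v(-15), -41) - g(-192, √(-309 - 306)) = 20*(-12*(-15)) - (-192 + √(-309 - 306)) = 20*180 - (-192 + √(-615)) = 3600 - (-192 + I*√615) = 3600 + (192 - I*√615) = 3792 - I*√615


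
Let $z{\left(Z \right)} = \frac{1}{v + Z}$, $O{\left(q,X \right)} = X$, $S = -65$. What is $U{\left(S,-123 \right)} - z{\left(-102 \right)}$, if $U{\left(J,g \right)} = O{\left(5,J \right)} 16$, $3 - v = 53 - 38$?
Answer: $- \frac{118559}{114} \approx -1040.0$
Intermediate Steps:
$v = -12$ ($v = 3 - \left(53 - 38\right) = 3 - 15 = -12$)
$z{\left(Z \right)} = \frac{1}{-12 + Z}$
$U{\left(J,g \right)} = 16 J$ ($U{\left(J,g \right)} = J 16 = 16 J$)
$U{\left(S,-123 \right)} - z{\left(-102 \right)} = 16 \left(-65\right) - \frac{1}{-12 - 102} = -1040 - \frac{1}{-114} = -1040 - - \frac{1}{114} = -1040 + \frac{1}{114} = - \frac{118559}{114}$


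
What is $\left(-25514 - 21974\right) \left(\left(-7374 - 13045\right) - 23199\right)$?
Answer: $2071331584$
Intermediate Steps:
$\left(-25514 - 21974\right) \left(\left(-7374 - 13045\right) - 23199\right) = - 47488 \left(\left(-7374 - 13045\right) - 23199\right) = - 47488 \left(-20419 - 23199\right) = \left(-47488\right) \left(-43618\right) = 2071331584$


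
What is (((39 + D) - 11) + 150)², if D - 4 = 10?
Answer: 36864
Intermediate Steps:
D = 14 (D = 4 + 10 = 14)
(((39 + D) - 11) + 150)² = (((39 + 14) - 11) + 150)² = ((53 - 11) + 150)² = (42 + 150)² = 192² = 36864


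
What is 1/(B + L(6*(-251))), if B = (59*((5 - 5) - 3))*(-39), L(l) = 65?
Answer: 1/6968 ≈ 0.00014351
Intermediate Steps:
B = 6903 (B = (59*(0 - 3))*(-39) = (59*(-3))*(-39) = -177*(-39) = 6903)
1/(B + L(6*(-251))) = 1/(6903 + 65) = 1/6968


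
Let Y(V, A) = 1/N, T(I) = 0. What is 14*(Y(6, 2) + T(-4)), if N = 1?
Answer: 14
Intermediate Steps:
Y(V, A) = 1 (Y(V, A) = 1/1 = 1)
14*(Y(6, 2) + T(-4)) = 14*(1 + 0) = 14*1 = 14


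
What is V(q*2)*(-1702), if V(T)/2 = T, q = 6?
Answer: -40848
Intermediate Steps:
V(T) = 2*T
V(q*2)*(-1702) = (2*(6*2))*(-1702) = (2*12)*(-1702) = 24*(-1702) = -40848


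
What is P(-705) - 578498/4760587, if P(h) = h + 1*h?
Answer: -6713006168/4760587 ≈ -1410.1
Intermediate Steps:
P(h) = 2*h (P(h) = h + h = 2*h)
P(-705) - 578498/4760587 = 2*(-705) - 578498/4760587 = -1410 - 578498/4760587 = -6713006168/4760587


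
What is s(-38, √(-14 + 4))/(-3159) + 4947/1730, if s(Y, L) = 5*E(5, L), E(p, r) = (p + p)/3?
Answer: 46796219/16395210 ≈ 2.8543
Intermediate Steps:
E(p, r) = 2*p/3 (E(p, r) = (2*p)*(⅓) = 2*p/3)
s(Y, L) = 50/3 (s(Y, L) = 5*((⅔)*5) = 5*(10/3) = 50/3)
s(-38, √(-14 + 4))/(-3159) + 4947/1730 = (50/3)/(-3159) + 4947/1730 = (50/3)*(-1/3159) + 4947*(1/1730) = -50/9477 + 4947/1730 = 46796219/16395210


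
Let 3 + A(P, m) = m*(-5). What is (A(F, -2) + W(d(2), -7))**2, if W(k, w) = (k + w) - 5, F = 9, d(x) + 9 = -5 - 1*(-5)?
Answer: 196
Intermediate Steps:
d(x) = -9 (d(x) = -9 + (-5 - 1*(-5)) = -9 + (-5 + 5) = -9 + 0 = -9)
A(P, m) = -3 - 5*m (A(P, m) = -3 + m*(-5) = -3 - 5*m)
W(k, w) = -5 + k + w
(A(F, -2) + W(d(2), -7))**2 = ((-3 - 5*(-2)) + (-5 - 9 - 7))**2 = ((-3 + 10) - 21)**2 = (7 - 21)**2 = (-14)**2 = 196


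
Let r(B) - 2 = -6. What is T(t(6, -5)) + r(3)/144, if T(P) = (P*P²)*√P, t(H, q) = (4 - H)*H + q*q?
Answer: -1/36 + 2197*√13 ≈ 7921.4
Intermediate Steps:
t(H, q) = q² + H*(4 - H) (t(H, q) = H*(4 - H) + q² = q² + H*(4 - H))
T(P) = P^(7/2) (T(P) = P³*√P = P^(7/2))
r(B) = -4 (r(B) = 2 - 6 = -4)
T(t(6, -5)) + r(3)/144 = ((-5)² - 1*6² + 4*6)^(7/2) - 4/144 = (25 - 1*36 + 24)^(7/2) - 4*1/144 = (25 - 36 + 24)^(7/2) - 1/36 = 13^(7/2) - 1/36 = 2197*√13 - 1/36 = -1/36 + 2197*√13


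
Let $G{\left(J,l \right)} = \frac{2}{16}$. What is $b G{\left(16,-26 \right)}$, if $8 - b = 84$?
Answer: $- \frac{19}{2} \approx -9.5$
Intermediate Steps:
$b = -76$ ($b = 8 - 84 = -76$)
$G{\left(J,l \right)} = \frac{1}{8}$ ($G{\left(J,l \right)} = 2 \cdot \frac{1}{16} = \frac{1}{8}$)
$b G{\left(16,-26 \right)} = \left(-76\right) \frac{1}{8} = - \frac{19}{2}$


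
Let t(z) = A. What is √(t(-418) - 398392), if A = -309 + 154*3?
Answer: 71*I*√79 ≈ 631.06*I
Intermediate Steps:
A = 153 (A = -309 + 462 = 153)
t(z) = 153
√(t(-418) - 398392) = √(153 - 398392) = √(-398239) = 71*I*√79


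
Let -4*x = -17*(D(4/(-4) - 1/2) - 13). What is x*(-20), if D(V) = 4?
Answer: 765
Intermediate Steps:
x = -153/4 (x = -(-17)*(4 - 13)/4 = -(-17)*(-9)/4 = -¼*153 = -153/4 ≈ -38.250)
x*(-20) = -153/4*(-20) = 765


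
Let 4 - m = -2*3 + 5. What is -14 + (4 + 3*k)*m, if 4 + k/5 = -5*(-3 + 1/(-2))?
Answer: 2037/2 ≈ 1018.5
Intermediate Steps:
k = 135/2 (k = -20 + 5*(-5*(-3 + 1/(-2))) = -20 + 5*(-5*(-3 - 1/2)) = -20 + 5*(-5*(-7/2)) = -20 + 5*(35/2) = -20 + 175/2 = 135/2 ≈ 67.500)
m = 5 (m = 4 - (-2*3 + 5) = 4 - (-6 + 5) = 4 - 1*(-1) = 4 + 1 = 5)
-14 + (4 + 3*k)*m = -14 + (4 + 3*(135/2))*5 = -14 + (4 + 405/2)*5 = -14 + (413/2)*5 = -14 + 2065/2 = 2037/2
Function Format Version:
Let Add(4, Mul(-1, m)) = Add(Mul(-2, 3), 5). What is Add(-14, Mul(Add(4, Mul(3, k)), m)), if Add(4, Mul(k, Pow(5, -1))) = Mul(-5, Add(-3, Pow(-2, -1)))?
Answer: Rational(2037, 2) ≈ 1018.5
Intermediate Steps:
k = Rational(135, 2) (k = Add(-20, Mul(5, Mul(-5, Add(-3, Pow(-2, -1))))) = Add(-20, Mul(5, Mul(-5, Add(-3, Rational(-1, 2))))) = Add(-20, Mul(5, Mul(-5, Rational(-7, 2)))) = Add(-20, Mul(5, Rational(35, 2))) = Add(-20, Rational(175, 2)) = Rational(135, 2) ≈ 67.500)
m = 5 (m = Add(4, Mul(-1, Add(Mul(-2, 3), 5))) = Add(4, Mul(-1, Add(-6, 5))) = Add(4, Mul(-1, -1)) = Add(4, 1) = 5)
Add(-14, Mul(Add(4, Mul(3, k)), m)) = Add(-14, Mul(Add(4, Mul(3, Rational(135, 2))), 5)) = Add(-14, Mul(Add(4, Rational(405, 2)), 5)) = Add(-14, Mul(Rational(413, 2), 5)) = Add(-14, Rational(2065, 2)) = Rational(2037, 2)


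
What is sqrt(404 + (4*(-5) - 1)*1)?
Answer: sqrt(383) ≈ 19.570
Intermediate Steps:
sqrt(404 + (4*(-5) - 1)*1) = sqrt(404 + (-20 - 1)*1) = sqrt(404 - 21*1) = sqrt(404 - 21) = sqrt(383)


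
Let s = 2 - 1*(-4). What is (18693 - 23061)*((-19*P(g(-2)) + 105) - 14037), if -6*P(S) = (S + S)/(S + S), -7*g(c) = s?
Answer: 60841144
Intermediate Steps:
s = 6 (s = 2 + 4 = 6)
g(c) = -6/7 (g(c) = -⅐*6 = -6/7)
P(S) = -⅙ (P(S) = -(S + S)/(6*(S + S)) = -2*S/(6*(2*S)) = -2*S*1/(2*S)/6 = -⅙*1 = -⅙)
(18693 - 23061)*((-19*P(g(-2)) + 105) - 14037) = (18693 - 23061)*((-19*(-⅙) + 105) - 14037) = -4368*((19/6 + 105) - 14037) = -4368*(649/6 - 14037) = -4368*(-83573/6) = 60841144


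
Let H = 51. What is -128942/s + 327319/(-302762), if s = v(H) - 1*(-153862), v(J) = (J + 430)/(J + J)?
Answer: -9119028206203/4751669446610 ≈ -1.9191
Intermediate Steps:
v(J) = (430 + J)/(2*J) (v(J) = (430 + J)/((2*J)) = (430 + J)*(1/(2*J)) = (430 + J)/(2*J))
s = 15694405/102 (s = (½)*(430 + 51)/51 - 1*(-153862) = (½)*(1/51)*481 + 153862 = 481/102 + 153862 = 15694405/102 ≈ 1.5387e+5)
-128942/s + 327319/(-302762) = -128942/15694405/102 + 327319/(-302762) = -128942*102/15694405 + 327319*(-1/302762) = -13152084/15694405 - 327319/302762 = -9119028206203/4751669446610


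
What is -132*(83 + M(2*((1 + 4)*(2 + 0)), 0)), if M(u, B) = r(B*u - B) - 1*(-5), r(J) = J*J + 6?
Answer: -12408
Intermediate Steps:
r(J) = 6 + J² (r(J) = J² + 6 = 6 + J²)
M(u, B) = 11 + (-B + B*u)² (M(u, B) = (6 + (B*u - B)²) - 1*(-5) = (6 + (-B + B*u)²) + 5 = 11 + (-B + B*u)²)
-132*(83 + M(2*((1 + 4)*(2 + 0)), 0)) = -132*(83 + (11 + 0²*(-1 + 2*((1 + 4)*(2 + 0)))²)) = -132*(83 + (11 + 0*(-1 + 2*(5*2))²)) = -132*(83 + (11 + 0*(-1 + 2*10)²)) = -132*(83 + (11 + 0*(-1 + 20)²)) = -132*(83 + (11 + 0*19²)) = -132*(83 + (11 + 0*361)) = -132*(83 + (11 + 0)) = -132*(83 + 11) = -132*94 = -12408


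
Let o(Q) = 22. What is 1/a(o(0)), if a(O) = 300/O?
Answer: 11/150 ≈ 0.073333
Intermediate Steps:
1/a(o(0)) = 1/(300/22) = 1/(300*(1/22)) = 1/(150/11) = 11/150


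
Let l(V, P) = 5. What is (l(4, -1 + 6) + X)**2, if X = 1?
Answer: 36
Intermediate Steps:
(l(4, -1 + 6) + X)**2 = (5 + 1)**2 = 6**2 = 36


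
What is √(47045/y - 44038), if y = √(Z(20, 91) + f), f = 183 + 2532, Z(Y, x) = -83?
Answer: √(-19066868632 + 15477805*√658)/658 ≈ 207.66*I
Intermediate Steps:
f = 2715
y = 2*√658 (y = √(-83 + 2715) = √2632 = 2*√658 ≈ 51.303)
√(47045/y - 44038) = √(47045/((2*√658)) - 44038) = √(47045*(√658/1316) - 44038) = √(47045*√658/1316 - 44038) = √(-44038 + 47045*√658/1316)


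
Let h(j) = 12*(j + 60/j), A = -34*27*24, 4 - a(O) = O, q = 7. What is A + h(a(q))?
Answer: -22308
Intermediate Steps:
a(O) = 4 - O
A = -22032 (A = -918*24 = -22032)
h(j) = 12*j + 720/j
A + h(a(q)) = -22032 + (12*(4 - 1*7) + 720/(4 - 1*7)) = -22032 + (12*(4 - 7) + 720/(4 - 7)) = -22032 + (12*(-3) + 720/(-3)) = -22032 + (-36 + 720*(-1/3)) = -22032 + (-36 - 240) = -22032 - 276 = -22308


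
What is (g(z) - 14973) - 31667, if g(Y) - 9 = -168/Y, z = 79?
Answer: -3684017/79 ≈ -46633.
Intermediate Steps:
g(Y) = 9 - 168/Y
(g(z) - 14973) - 31667 = ((9 - 168/79) - 14973) - 31667 = (543/79 - 14973) - 31667 = -1182324/79 - 31667 = -3684017/79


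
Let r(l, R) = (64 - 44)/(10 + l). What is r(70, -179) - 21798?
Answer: -87191/4 ≈ -21798.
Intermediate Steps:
r(l, R) = 20/(10 + l)
r(70, -179) - 21798 = 20/(10 + 70) - 21798 = 20/80 - 21798 = 20*(1/80) - 21798 = ¼ - 21798 = -87191/4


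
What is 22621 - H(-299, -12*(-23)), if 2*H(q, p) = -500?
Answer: 22871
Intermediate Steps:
H(q, p) = -250 (H(q, p) = (1/2)*(-500) = -250)
22621 - H(-299, -12*(-23)) = 22621 - 1*(-250) = 22621 + 250 = 22871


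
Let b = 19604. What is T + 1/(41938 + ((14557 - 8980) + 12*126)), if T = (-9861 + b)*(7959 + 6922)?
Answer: 7108208177742/49027 ≈ 1.4499e+8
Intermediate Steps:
T = 144985583 (T = (-9861 + 19604)*(7959 + 6922) = 9743*14881 = 144985583)
T + 1/(41938 + ((14557 - 8980) + 12*126)) = 144985583 + 1/(41938 + ((14557 - 8980) + 12*126)) = 144985583 + 1/(41938 + (5577 + 1512)) = 144985583 + 1/(41938 + 7089) = 144985583 + 1/49027 = 7108208177742/49027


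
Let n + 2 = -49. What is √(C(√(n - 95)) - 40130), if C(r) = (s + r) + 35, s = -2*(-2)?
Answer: √(-40091 + I*√146) ≈ 0.03 + 200.23*I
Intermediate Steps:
s = 4
n = -51 (n = -2 - 49 = -51)
C(r) = 39 + r (C(r) = (4 + r) + 35 = 39 + r)
√(C(√(n - 95)) - 40130) = √((39 + √(-51 - 95)) - 40130) = √((39 + √(-146)) - 40130) = √((39 + I*√146) - 40130) = √(-40091 + I*√146)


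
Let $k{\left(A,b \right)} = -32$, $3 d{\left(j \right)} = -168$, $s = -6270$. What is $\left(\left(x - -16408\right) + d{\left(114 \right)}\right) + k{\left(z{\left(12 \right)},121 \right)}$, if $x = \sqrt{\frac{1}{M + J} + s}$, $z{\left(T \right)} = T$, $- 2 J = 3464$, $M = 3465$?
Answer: $16320 + \frac{i \sqrt{18830620297}}{1733} \approx 16320.0 + 79.183 i$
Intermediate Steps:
$J = -1732$ ($J = \left(- \frac{1}{2}\right) 3464 = -1732$)
$d{\left(j \right)} = -56$ ($d{\left(j \right)} = \frac{1}{3} \left(-168\right) = -56$)
$x = \frac{i \sqrt{18830620297}}{1733}$ ($x = \sqrt{\frac{1}{3465 - 1732} - 6270} = \sqrt{\frac{1}{1733} - 6270} = \sqrt{- \frac{10865909}{1733}} = \frac{i \sqrt{18830620297}}{1733} \approx 79.183 i$)
$\left(\left(x - -16408\right) + d{\left(114 \right)}\right) + k{\left(z{\left(12 \right)},121 \right)} = \left(\left(\frac{i \sqrt{18830620297}}{1733} - -16408\right) - 56\right) - 32 = \left(\left(\frac{i \sqrt{18830620297}}{1733} + 16408\right) - 56\right) - 32 = \left(\left(16408 + \frac{i \sqrt{18830620297}}{1733}\right) - 56\right) - 32 = \left(16352 + \frac{i \sqrt{18830620297}}{1733}\right) - 32 = 16320 + \frac{i \sqrt{18830620297}}{1733}$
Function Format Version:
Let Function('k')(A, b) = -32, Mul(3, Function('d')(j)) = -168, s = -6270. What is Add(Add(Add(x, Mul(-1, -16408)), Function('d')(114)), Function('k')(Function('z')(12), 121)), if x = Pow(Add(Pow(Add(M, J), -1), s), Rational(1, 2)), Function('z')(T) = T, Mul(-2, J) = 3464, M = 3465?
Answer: Add(16320, Mul(Rational(1, 1733), I, Pow(18830620297, Rational(1, 2)))) ≈ Add(16320., Mul(79.183, I))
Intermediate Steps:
J = -1732 (J = Mul(Rational(-1, 2), 3464) = -1732)
Function('d')(j) = -56 (Function('d')(j) = Mul(Rational(1, 3), -168) = -56)
x = Mul(Rational(1, 1733), I, Pow(18830620297, Rational(1, 2))) (x = Pow(Add(Pow(Add(3465, -1732), -1), -6270), Rational(1, 2)) = Pow(Add(Pow(1733, -1), -6270), Rational(1, 2)) = Pow(Add(Rational(1, 1733), -6270), Rational(1, 2)) = Pow(Rational(-10865909, 1733), Rational(1, 2)) = Mul(Rational(1, 1733), I, Pow(18830620297, Rational(1, 2))) ≈ Mul(79.183, I))
Add(Add(Add(x, Mul(-1, -16408)), Function('d')(114)), Function('k')(Function('z')(12), 121)) = Add(Add(Add(Mul(Rational(1, 1733), I, Pow(18830620297, Rational(1, 2))), Mul(-1, -16408)), -56), -32) = Add(Add(Add(Mul(Rational(1, 1733), I, Pow(18830620297, Rational(1, 2))), 16408), -56), -32) = Add(Add(Add(16408, Mul(Rational(1, 1733), I, Pow(18830620297, Rational(1, 2)))), -56), -32) = Add(Add(16352, Mul(Rational(1, 1733), I, Pow(18830620297, Rational(1, 2)))), -32) = Add(16320, Mul(Rational(1, 1733), I, Pow(18830620297, Rational(1, 2))))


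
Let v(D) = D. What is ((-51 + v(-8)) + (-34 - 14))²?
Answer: 11449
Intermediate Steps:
((-51 + v(-8)) + (-34 - 14))² = ((-51 - 8) + (-34 - 14))² = (-59 - 48)² = (-107)² = 11449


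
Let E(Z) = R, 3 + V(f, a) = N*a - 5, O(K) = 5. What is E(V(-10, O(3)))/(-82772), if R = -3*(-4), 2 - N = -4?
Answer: -3/20693 ≈ -0.00014498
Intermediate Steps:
N = 6 (N = 2 - 1*(-4) = 2 + 4 = 6)
V(f, a) = -8 + 6*a (V(f, a) = -3 + (6*a - 5) = -3 + (-5 + 6*a) = -8 + 6*a)
R = 12
E(Z) = 12
E(V(-10, O(3)))/(-82772) = 12/(-82772) = 12*(-1/82772) = -3/20693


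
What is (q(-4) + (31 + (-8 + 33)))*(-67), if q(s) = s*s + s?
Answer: -4556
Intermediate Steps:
q(s) = s + s² (q(s) = s² + s = s + s²)
(q(-4) + (31 + (-8 + 33)))*(-67) = (-4*(1 - 4) + (31 + (-8 + 33)))*(-67) = (-4*(-3) + (31 + 25))*(-67) = (12 + 56)*(-67) = 68*(-67) = -4556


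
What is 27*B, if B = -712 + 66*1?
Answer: -17442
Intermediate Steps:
B = -646 (B = -712 + 66 = -646)
27*B = 27*(-646) = -17442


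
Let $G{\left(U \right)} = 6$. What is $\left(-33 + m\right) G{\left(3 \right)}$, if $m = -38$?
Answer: $-426$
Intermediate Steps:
$\left(-33 + m\right) G{\left(3 \right)} = \left(-33 - 38\right) 6 = \left(-71\right) 6 = -426$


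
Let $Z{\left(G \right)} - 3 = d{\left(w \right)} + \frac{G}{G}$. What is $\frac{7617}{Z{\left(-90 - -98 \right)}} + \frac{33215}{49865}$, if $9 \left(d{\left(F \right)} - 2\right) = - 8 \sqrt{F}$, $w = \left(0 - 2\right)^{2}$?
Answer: $\frac{683931503}{378974} \approx 1804.7$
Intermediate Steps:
$w = 4$ ($w = \left(-2\right)^{2} = 4$)
$d{\left(F \right)} = 2 - \frac{8 \sqrt{F}}{9}$ ($d{\left(F \right)} = 2 + \frac{\left(-8\right) \sqrt{F}}{9} = 2 - \frac{8 \sqrt{F}}{9}$)
$Z{\left(G \right)} = \frac{38}{9}$ ($Z{\left(G \right)} = 3 + \left(\left(2 - \frac{8 \sqrt{4}}{9}\right) + \frac{G}{G}\right) = 3 + \left(\left(2 - \frac{16}{9}\right) + 1\right) = 3 + \left(\frac{2}{9} + 1\right) = 3 + \frac{11}{9} = \frac{38}{9}$)
$\frac{7617}{Z{\left(-90 - -98 \right)}} + \frac{33215}{49865} = \frac{7617}{\frac{38}{9}} + \frac{33215}{49865} = 7617 \cdot \frac{9}{38} + 33215 \cdot \frac{1}{49865} = \frac{68553}{38} + \frac{6643}{9973} = \frac{683931503}{378974}$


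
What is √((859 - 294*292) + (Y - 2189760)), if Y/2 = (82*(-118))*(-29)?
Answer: I*√1713541 ≈ 1309.0*I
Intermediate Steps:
Y = 561208 (Y = 2*((82*(-118))*(-29)) = 2*(-9676*(-29)) = 2*280604 = 561208)
√((859 - 294*292) + (Y - 2189760)) = √((859 - 294*292) + (561208 - 2189760)) = √((859 - 85848) - 1628552) = √(-84989 - 1628552) = √(-1713541) = I*√1713541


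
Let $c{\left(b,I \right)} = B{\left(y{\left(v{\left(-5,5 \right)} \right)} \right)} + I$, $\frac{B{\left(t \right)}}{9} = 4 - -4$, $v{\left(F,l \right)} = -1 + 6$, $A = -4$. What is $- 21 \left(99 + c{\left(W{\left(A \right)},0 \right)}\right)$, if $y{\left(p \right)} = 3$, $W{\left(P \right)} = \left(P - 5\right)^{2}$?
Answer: $-3591$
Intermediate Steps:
$v{\left(F,l \right)} = 5$
$W{\left(P \right)} = \left(-5 + P\right)^{2}$
$B{\left(t \right)} = 72$ ($B{\left(t \right)} = 9 \left(4 - -4\right) = 9 \left(4 + 4\right) = 9 \cdot 8 = 72$)
$c{\left(b,I \right)} = 72 + I$
$- 21 \left(99 + c{\left(W{\left(A \right)},0 \right)}\right) = - 21 \left(99 + \left(72 + 0\right)\right) = - 21 \left(99 + 72\right) = \left(-21\right) 171 = -3591$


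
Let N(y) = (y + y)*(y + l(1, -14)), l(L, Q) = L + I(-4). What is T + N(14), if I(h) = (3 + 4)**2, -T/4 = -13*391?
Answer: 22124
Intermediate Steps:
T = 20332 (T = -(-52)*391 = -4*(-5083) = 20332)
I(h) = 49 (I(h) = 7**2 = 49)
l(L, Q) = 49 + L (l(L, Q) = L + 49 = 49 + L)
N(y) = 2*y*(50 + y) (N(y) = (y + y)*(y + (49 + 1)) = (2*y)*(y + 50) = (2*y)*(50 + y) = 2*y*(50 + y))
T + N(14) = 20332 + 2*14*(50 + 14) = 20332 + 2*14*64 = 20332 + 1792 = 22124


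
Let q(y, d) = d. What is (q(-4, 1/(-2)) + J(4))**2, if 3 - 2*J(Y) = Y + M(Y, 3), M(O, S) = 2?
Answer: 4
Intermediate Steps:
J(Y) = 1/2 - Y/2 (J(Y) = 3/2 - (Y + 2)/2 = 3/2 - (2 + Y)/2 = 3/2 + (-1 - Y/2) = 1/2 - Y/2)
(q(-4, 1/(-2)) + J(4))**2 = (1/(-2) + (1/2 - 1/2*4))**2 = (-1/2 + (1/2 - 2))**2 = (-1/2 - 3/2)**2 = (-2)**2 = 4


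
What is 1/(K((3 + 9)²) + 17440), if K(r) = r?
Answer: 1/17584 ≈ 5.6870e-5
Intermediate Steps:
1/(K((3 + 9)²) + 17440) = 1/((3 + 9)² + 17440) = 1/(12² + 17440) = 1/(144 + 17440) = 1/17584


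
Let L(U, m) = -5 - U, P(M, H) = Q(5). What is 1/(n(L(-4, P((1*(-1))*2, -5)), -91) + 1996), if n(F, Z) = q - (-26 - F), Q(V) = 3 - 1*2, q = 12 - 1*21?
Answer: 1/2012 ≈ 0.00049702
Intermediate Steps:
q = -9 (q = 12 - 21 = -9)
Q(V) = 1 (Q(V) = 3 - 2 = 1)
P(M, H) = 1
n(F, Z) = 17 + F (n(F, Z) = -9 - (-26 - F) = -9 + (26 + F) = 17 + F)
1/(n(L(-4, P((1*(-1))*2, -5)), -91) + 1996) = 1/((17 + (-5 - 1*(-4))) + 1996) = 1/((17 + (-5 + 4)) + 1996) = 1/((17 - 1) + 1996) = 1/(16 + 1996) = 1/2012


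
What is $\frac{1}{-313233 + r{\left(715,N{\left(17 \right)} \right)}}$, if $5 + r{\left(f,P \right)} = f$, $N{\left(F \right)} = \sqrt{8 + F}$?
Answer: $- \frac{1}{312523} \approx -3.1998 \cdot 10^{-6}$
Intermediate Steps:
$r{\left(f,P \right)} = -5 + f$
$\frac{1}{-313233 + r{\left(715,N{\left(17 \right)} \right)}} = \frac{1}{-313233 + \left(-5 + 715\right)} = \frac{1}{-313233 + 710} = \frac{1}{-312523} = - \frac{1}{312523}$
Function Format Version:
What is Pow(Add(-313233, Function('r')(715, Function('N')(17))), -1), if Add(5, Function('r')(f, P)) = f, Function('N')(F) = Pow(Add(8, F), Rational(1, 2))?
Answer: Rational(-1, 312523) ≈ -3.1998e-6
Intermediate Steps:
Function('r')(f, P) = Add(-5, f)
Pow(Add(-313233, Function('r')(715, Function('N')(17))), -1) = Pow(Add(-313233, Add(-5, 715)), -1) = Pow(Add(-313233, 710), -1) = Pow(-312523, -1) = Rational(-1, 312523)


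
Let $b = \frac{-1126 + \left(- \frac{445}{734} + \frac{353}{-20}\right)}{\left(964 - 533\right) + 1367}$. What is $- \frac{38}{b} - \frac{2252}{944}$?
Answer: $\frac{113625018277}{1982126476} \approx 57.325$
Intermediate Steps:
$b = - \frac{8398841}{13197320}$ ($b = \frac{-1126 + \left(\left(-445\right) \frac{1}{734} + 353 \left(- \frac{1}{20}\right)\right)}{431 + 1367} = \frac{-1126 - \frac{134001}{7340}}{1798} = \left(-1126 - \frac{134001}{7340}\right) \frac{1}{1798} = \left(- \frac{8398841}{7340}\right) \frac{1}{1798} = - \frac{8398841}{13197320} \approx -0.6364$)
$- \frac{38}{b} - \frac{2252}{944} = - \frac{38}{- \frac{8398841}{13197320}} - \frac{2252}{944} = \left(-38\right) \left(- \frac{13197320}{8398841}\right) - \frac{563}{236} = \frac{501498160}{8398841} - \frac{563}{236} = \frac{113625018277}{1982126476}$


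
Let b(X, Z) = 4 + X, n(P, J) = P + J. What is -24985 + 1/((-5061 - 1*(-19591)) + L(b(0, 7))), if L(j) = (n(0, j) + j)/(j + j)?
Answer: -363057034/14531 ≈ -24985.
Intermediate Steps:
n(P, J) = J + P
L(j) = 1 (L(j) = ((j + 0) + j)/(j + j) = (j + j)/((2*j)) = (2*j)*(1/(2*j)) = 1)
-24985 + 1/((-5061 - 1*(-19591)) + L(b(0, 7))) = -24985 + 1/((-5061 - 1*(-19591)) + 1) = -24985 + 1/((-5061 + 19591) + 1) = -24985 + 1/(14530 + 1) = -24985 + 1/14531 = -363057034/14531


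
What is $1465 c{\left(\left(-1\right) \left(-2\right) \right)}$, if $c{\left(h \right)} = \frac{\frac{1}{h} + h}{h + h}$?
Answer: $\frac{7325}{8} \approx 915.63$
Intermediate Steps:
$c{\left(h \right)} = \frac{h + \frac{1}{h}}{2 h}$
$1465 c{\left(\left(-1\right) \left(-2\right) \right)} = 1465 \frac{1 + \left(\left(-1\right) \left(-2\right)\right)^{2}}{2 \cdot 4} = 1465 \frac{1 + 2^{2}}{2 \cdot 4} = 1465 \cdot \frac{1}{2} \cdot \frac{1}{4} \left(1 + 4\right) = 1465 \cdot \frac{1}{2} \cdot \frac{1}{4} \cdot 5 = 1465 \cdot \frac{5}{8} = \frac{7325}{8}$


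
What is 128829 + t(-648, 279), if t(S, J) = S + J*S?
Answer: -52611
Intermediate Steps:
128829 + t(-648, 279) = 128829 - 648*(1 + 279) = 128829 - 648*280 = 128829 - 181440 = -52611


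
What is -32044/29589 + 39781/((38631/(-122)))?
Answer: -48280550954/381017553 ≈ -126.71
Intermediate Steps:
-32044/29589 + 39781/((38631/(-122))) = -32044*1/29589 + 39781/((38631*(-1/122))) = -32044/29589 + 39781/(-38631/122) = -32044/29589 + 39781*(-122/38631) = -32044/29589 - 4853282/38631 = -48280550954/381017553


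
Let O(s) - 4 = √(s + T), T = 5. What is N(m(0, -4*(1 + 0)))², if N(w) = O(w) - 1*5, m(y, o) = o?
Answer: 0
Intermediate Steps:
O(s) = 4 + √(5 + s) (O(s) = 4 + √(s + 5) = 4 + √(5 + s))
N(w) = -1 + √(5 + w) (N(w) = (4 + √(5 + w)) - 1*5 = (4 + √(5 + w)) - 5 = -1 + √(5 + w))
N(m(0, -4*(1 + 0)))² = (-1 + √(5 - 4*(1 + 0)))² = (-1 + √(5 - 4*1))² = (-1 + √(5 - 4))² = (-1 + √1)² = (-1 + 1)² = 0² = 0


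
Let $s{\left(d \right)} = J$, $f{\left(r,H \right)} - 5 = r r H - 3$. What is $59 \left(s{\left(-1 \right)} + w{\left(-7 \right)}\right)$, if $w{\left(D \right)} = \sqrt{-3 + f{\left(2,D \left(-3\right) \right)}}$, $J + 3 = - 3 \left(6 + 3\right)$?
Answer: $-1770 + 59 \sqrt{83} \approx -1232.5$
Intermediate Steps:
$f{\left(r,H \right)} = 2 + H r^{2}$ ($f{\left(r,H \right)} = 5 + \left(r r H - 3\right) = 5 + \left(r^{2} H - 3\right) = 5 + \left(H r^{2} - 3\right) = 5 + \left(-3 + H r^{2}\right) = 2 + H r^{2}$)
$J = -30$ ($J = -3 - 3 \left(6 + 3\right) = -3 - 27 = -30$)
$s{\left(d \right)} = -30$
$w{\left(D \right)} = \sqrt{-1 - 12 D}$ ($w{\left(D \right)} = \sqrt{-3 + \left(2 + D \left(-3\right) 2^{2}\right)} = \sqrt{-3 + \left(2 + - 3 D 4\right)} = \sqrt{-3 - \left(-2 + 12 D\right)} = \sqrt{-1 - 12 D}$)
$59 \left(s{\left(-1 \right)} + w{\left(-7 \right)}\right) = 59 \left(-30 + \sqrt{-1 - -84}\right) = 59 \left(-30 + \sqrt{-1 + 84}\right) = 59 \left(-30 + \sqrt{83}\right) = -1770 + 59 \sqrt{83}$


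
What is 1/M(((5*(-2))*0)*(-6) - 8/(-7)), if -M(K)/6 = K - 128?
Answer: 7/5328 ≈ 0.0013138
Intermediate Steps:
M(K) = 768 - 6*K (M(K) = -6*(K - 128) = -6*(-128 + K) = 768 - 6*K)
1/M(((5*(-2))*0)*(-6) - 8/(-7)) = 1/(768 - 6*(((5*(-2))*0)*(-6) - 8/(-7))) = 1/(768 - 6*(-10*0*(-6) - 8*(-1/7))) = 1/(768 - 6*(0*(-6) + 8/7)) = 1/(768 - 6*(0 + 8/7)) = 1/(768 - 6*8/7) = 1/(768 - 48/7) = 1/(5328/7) = 7/5328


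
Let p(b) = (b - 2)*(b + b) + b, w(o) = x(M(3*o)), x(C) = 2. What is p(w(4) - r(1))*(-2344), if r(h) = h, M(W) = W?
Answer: 2344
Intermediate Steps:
w(o) = 2
p(b) = b + 2*b*(-2 + b) (p(b) = (-2 + b)*(2*b) + b = 2*b*(-2 + b) + b = b + 2*b*(-2 + b))
p(w(4) - r(1))*(-2344) = ((2 - 1*1)*(-3 + 2*(2 - 1*1)))*(-2344) = ((2 - 1)*(-3 + 2*(2 - 1)))*(-2344) = (1*(-3 + 2*1))*(-2344) = (1*(-3 + 2))*(-2344) = (1*(-1))*(-2344) = -1*(-2344) = 2344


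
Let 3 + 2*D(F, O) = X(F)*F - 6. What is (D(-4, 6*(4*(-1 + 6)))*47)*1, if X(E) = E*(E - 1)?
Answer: -4183/2 ≈ -2091.5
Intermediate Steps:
X(E) = E*(-1 + E)
D(F, O) = -9/2 + F**2*(-1 + F)/2 (D(F, O) = -3/2 + ((F*(-1 + F))*F - 6)/2 = -3/2 + (F**2*(-1 + F) - 6)/2 = -3/2 + (-6 + F**2*(-1 + F))/2 = -3/2 + (-3 + F**2*(-1 + F)/2) = -9/2 + F**2*(-1 + F)/2)
(D(-4, 6*(4*(-1 + 6)))*47)*1 = ((-9/2 + (1/2)*(-4)**2*(-1 - 4))*47)*1 = ((-9/2 + (1/2)*16*(-5))*47)*1 = ((-9/2 - 40)*47)*1 = -89/2*47*1 = -4183/2*1 = -4183/2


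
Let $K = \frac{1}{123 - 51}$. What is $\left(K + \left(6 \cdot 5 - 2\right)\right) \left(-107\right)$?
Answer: $- \frac{215819}{72} \approx -2997.5$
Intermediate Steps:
$K = \frac{1}{72} \approx 0.013889$
$\left(K + \left(6 \cdot 5 - 2\right)\right) \left(-107\right) = \left(\frac{1}{72} + \left(6 \cdot 5 - 2\right)\right) \left(-107\right) = \left(\frac{1}{72} + \left(30 - 2\right)\right) \left(-107\right) = \left(\frac{1}{72} + 28\right) \left(-107\right) = \frac{2017}{72} \left(-107\right) = - \frac{215819}{72}$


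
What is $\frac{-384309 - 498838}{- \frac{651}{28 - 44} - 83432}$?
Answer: $\frac{14130352}{1334261} \approx 10.59$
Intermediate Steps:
$\frac{-384309 - 498838}{- \frac{651}{28 - 44} - 83432} = - \frac{883147}{- \frac{651}{-16} - 83432} = - \frac{883147}{\left(-651\right) \left(- \frac{1}{16}\right) - 83432} = - \frac{883147}{\frac{651}{16} - 83432} = - \frac{883147}{- \frac{1334261}{16}} = \left(-883147\right) \left(- \frac{16}{1334261}\right) = \frac{14130352}{1334261}$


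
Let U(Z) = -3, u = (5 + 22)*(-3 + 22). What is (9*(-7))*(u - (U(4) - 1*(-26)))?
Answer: -30870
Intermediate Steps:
u = 513 (u = 27*19 = 513)
(9*(-7))*(u - (U(4) - 1*(-26))) = (9*(-7))*(513 - (-3 - 1*(-26))) = -63*(513 - (-3 + 26)) = -63*(513 - 1*23) = -63*(513 - 23) = -63*490 = -30870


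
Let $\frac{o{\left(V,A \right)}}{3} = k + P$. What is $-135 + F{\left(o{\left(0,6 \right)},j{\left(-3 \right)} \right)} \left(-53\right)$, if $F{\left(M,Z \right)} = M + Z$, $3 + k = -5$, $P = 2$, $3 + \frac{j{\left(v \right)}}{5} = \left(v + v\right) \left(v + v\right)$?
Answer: $-7926$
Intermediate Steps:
$j{\left(v \right)} = -15 + 20 v^{2}$ ($j{\left(v \right)} = -15 + 5 \left(v + v\right) \left(v + v\right) = -15 + 5 \cdot 2 v 2 v = -15 + 5 \cdot 4 v^{2} = -15 + 20 v^{2}$)
$k = -8$ ($k = -3 - 5 = -8$)
$o{\left(V,A \right)} = -18$ ($o{\left(V,A \right)} = 3 \left(-8 + 2\right) = 3 \left(-6\right) = -18$)
$-135 + F{\left(o{\left(0,6 \right)},j{\left(-3 \right)} \right)} \left(-53\right) = -135 + \left(-18 - \left(15 - 20 \left(-3\right)^{2}\right)\right) \left(-53\right) = -135 + \left(-18 + \left(-15 + 20 \cdot 9\right)\right) \left(-53\right) = -135 + \left(-18 + \left(-15 + 180\right)\right) \left(-53\right) = -135 + \left(-18 + 165\right) \left(-53\right) = -135 + 147 \left(-53\right) = -135 - 7791 = -7926$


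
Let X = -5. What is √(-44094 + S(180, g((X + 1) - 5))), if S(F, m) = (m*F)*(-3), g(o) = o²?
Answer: I*√87834 ≈ 296.37*I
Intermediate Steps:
S(F, m) = -3*F*m (S(F, m) = (F*m)*(-3) = -3*F*m)
√(-44094 + S(180, g((X + 1) - 5))) = √(-44094 - 3*180*((-5 + 1) - 5)²) = √(-44094 - 3*180*(-4 - 5)²) = √(-44094 - 3*180*(-9)²) = √(-44094 - 3*180*81) = √(-44094 - 43740) = √(-87834) = I*√87834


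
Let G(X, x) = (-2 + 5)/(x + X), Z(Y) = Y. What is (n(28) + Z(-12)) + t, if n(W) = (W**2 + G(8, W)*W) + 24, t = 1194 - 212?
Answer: 5341/3 ≈ 1780.3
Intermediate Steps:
t = 982
G(X, x) = 3/(X + x)
n(W) = 24 + W**2 + 3*W/(8 + W) (n(W) = (W**2 + (3/(8 + W))*W) + 24 = (W**2 + 3*W/(8 + W)) + 24 = 24 + W**2 + 3*W/(8 + W))
(n(28) + Z(-12)) + t = ((3*28 + (8 + 28)*(24 + 28**2))/(8 + 28) - 12) + 982 = ((84 + 36*(24 + 784))/36 - 12) + 982 = ((84 + 36*808)/36 - 12) + 982 = ((84 + 29088)/36 - 12) + 982 = ((1/36)*29172 - 12) + 982 = (2431/3 - 12) + 982 = 2395/3 + 982 = 5341/3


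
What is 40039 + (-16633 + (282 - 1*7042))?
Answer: 16646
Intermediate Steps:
40039 + (-16633 + (282 - 1*7042)) = 40039 + (-16633 + (282 - 7042)) = 40039 + (-16633 - 6760) = 40039 - 23393 = 16646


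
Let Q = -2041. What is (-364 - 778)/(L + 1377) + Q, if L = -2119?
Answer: -756640/371 ≈ -2039.5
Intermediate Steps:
(-364 - 778)/(L + 1377) + Q = (-364 - 778)/(-2119 + 1377) - 2041 = -1142/(-742) - 2041 = -1142*(-1/742) - 2041 = 571/371 - 2041 = -756640/371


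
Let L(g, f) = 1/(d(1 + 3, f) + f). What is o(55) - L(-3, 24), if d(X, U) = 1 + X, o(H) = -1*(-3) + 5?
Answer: 231/29 ≈ 7.9655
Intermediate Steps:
o(H) = 8 (o(H) = 3 + 5 = 8)
L(g, f) = 1/(5 + f) (L(g, f) = 1/((1 + (1 + 3)) + f) = 1/((1 + 4) + f) = 1/(5 + f))
o(55) - L(-3, 24) = 8 - 1/(5 + 24) = 8 - 1/29 = 231/29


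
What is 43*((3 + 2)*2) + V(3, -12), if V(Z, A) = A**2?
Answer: 574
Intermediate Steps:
43*((3 + 2)*2) + V(3, -12) = 43*((3 + 2)*2) + (-12)**2 = 43*(5*2) + 144 = 43*10 + 144 = 430 + 144 = 574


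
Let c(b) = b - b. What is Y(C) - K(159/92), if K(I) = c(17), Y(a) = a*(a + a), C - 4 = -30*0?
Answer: 32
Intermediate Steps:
c(b) = 0
C = 4 (C = 4 - 30*0 = 4 + 0 = 4)
Y(a) = 2*a² (Y(a) = a*(2*a) = 2*a²)
K(I) = 0
Y(C) - K(159/92) = 2*4² - 1*0 = 2*16 + 0 = 32 + 0 = 32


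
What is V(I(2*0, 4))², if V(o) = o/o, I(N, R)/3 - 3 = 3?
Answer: 1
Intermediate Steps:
I(N, R) = 18 (I(N, R) = 9 + 3*3 = 9 + 9 = 18)
V(o) = 1
V(I(2*0, 4))² = 1² = 1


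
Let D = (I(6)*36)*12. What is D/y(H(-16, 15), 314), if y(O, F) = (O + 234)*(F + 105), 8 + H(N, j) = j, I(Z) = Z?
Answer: 2592/100979 ≈ 0.025669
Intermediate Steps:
H(N, j) = -8 + j
y(O, F) = (105 + F)*(234 + O) (y(O, F) = (234 + O)*(105 + F) = (105 + F)*(234 + O))
D = 2592 (D = (6*36)*12 = 216*12 = 2592)
D/y(H(-16, 15), 314) = 2592/(24570 + 105*(-8 + 15) + 234*314 + 314*(-8 + 15)) = 2592/(24570 + 105*7 + 73476 + 314*7) = 2592/(24570 + 735 + 73476 + 2198) = 2592/100979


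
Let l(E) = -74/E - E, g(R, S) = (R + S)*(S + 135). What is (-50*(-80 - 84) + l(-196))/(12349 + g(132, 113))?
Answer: 822845/7164682 ≈ 0.11485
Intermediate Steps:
g(R, S) = (135 + S)*(R + S) (g(R, S) = (R + S)*(135 + S) = (135 + S)*(R + S))
l(E) = -E - 74/E
(-50*(-80 - 84) + l(-196))/(12349 + g(132, 113)) = (-50*(-80 - 84) + (-1*(-196) - 74/(-196)))/(12349 + (113**2 + 135*132 + 135*113 + 132*113)) = (-50*(-164) + (196 - 74*(-1/196)))/(12349 + (12769 + 17820 + 15255 + 14916)) = (8200 + (196 + 37/98))/(12349 + 60760) = (8200 + 19245/98)/73109 = (822845/98)*(1/73109) = 822845/7164682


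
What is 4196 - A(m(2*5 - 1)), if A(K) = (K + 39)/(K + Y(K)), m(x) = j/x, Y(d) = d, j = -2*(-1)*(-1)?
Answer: 17133/4 ≈ 4283.3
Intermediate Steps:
j = -2 (j = 2*(-1) = -2)
m(x) = -2/x
A(K) = (39 + K)/(2*K) (A(K) = (K + 39)/(K + K) = (39 + K)/((2*K)) = (39 + K)*(1/(2*K)) = (39 + K)/(2*K))
4196 - A(m(2*5 - 1)) = 4196 - (39 - 2/(2*5 - 1))/(2*((-2/(2*5 - 1)))) = 4196 - (39 - 2/(10 - 1))/(2*((-2/(10 - 1)))) = 4196 - (39 - 2/9)/(2*((-2/9))) = 4196 - (39 - 2*⅑)/(2*((-2*⅑))) = 4196 - (39 - 2/9)/(2*(-2/9)) = 4196 - (-9)*349/(2*2*9) = 4196 - 1*(-349/4) = 4196 + 349/4 = 17133/4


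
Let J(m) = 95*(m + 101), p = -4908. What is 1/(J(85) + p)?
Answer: 1/12762 ≈ 7.8358e-5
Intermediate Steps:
J(m) = 9595 + 95*m (J(m) = 95*(101 + m) = 9595 + 95*m)
1/(J(85) + p) = 1/((9595 + 95*85) - 4908) = 1/((9595 + 8075) - 4908) = 1/(17670 - 4908) = 1/12762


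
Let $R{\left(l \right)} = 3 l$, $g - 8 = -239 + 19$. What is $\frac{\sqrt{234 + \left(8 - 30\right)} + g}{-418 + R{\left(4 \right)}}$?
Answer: $\frac{106}{203} - \frac{\sqrt{53}}{203} \approx 0.4863$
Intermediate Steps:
$g = -212$ ($g = 8 + \left(-239 + 19\right) = 8 - 220 = -212$)
$\frac{\sqrt{234 + \left(8 - 30\right)} + g}{-418 + R{\left(4 \right)}} = \frac{\sqrt{234 + \left(8 - 30\right)} - 212}{-418 + 3 \cdot 4} = \frac{\sqrt{234 + \left(8 - 30\right)} - 212}{-418 + 12} = \frac{\sqrt{234 - 22} - 212}{-406} = \left(\sqrt{212} - 212\right) \left(- \frac{1}{406}\right) = \left(2 \sqrt{53} - 212\right) \left(- \frac{1}{406}\right) = \left(-212 + 2 \sqrt{53}\right) \left(- \frac{1}{406}\right) = \frac{106}{203} - \frac{\sqrt{53}}{203}$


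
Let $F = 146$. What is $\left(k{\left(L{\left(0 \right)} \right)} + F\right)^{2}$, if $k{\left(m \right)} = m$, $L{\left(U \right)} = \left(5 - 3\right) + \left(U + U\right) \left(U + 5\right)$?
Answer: $21904$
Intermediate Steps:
$L{\left(U \right)} = 2 + 2 U \left(5 + U\right)$
$\left(k{\left(L{\left(0 \right)} \right)} + F\right)^{2} = \left(\left(2 + 2 \cdot 0^{2} + 10 \cdot 0\right) + 146\right)^{2} = \left(\left(2 + 2 \cdot 0 + 0\right) + 146\right)^{2} = \left(\left(2 + 0 + 0\right) + 146\right)^{2} = \left(2 + 146\right)^{2} = 148^{2} = 21904$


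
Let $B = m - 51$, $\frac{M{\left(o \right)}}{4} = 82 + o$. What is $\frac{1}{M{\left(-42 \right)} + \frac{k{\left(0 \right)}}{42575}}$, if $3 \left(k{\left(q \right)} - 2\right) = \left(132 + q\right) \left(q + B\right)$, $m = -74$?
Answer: $\frac{42575}{6806502} \approx 0.006255$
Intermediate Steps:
$M{\left(o \right)} = 328 + 4 o$ ($M{\left(o \right)} = 4 \left(82 + o\right) = 328 + 4 o$)
$B = -125$ ($B = -74 - 51 = -125$)
$k{\left(q \right)} = 2 + \frac{\left(-125 + q\right) \left(132 + q\right)}{3}$ ($k{\left(q \right)} = 2 + \frac{\left(132 + q\right) \left(q - 125\right)}{3} = 2 + \frac{\left(132 + q\right) \left(-125 + q\right)}{3} = 2 + \frac{\left(-125 + q\right) \left(132 + q\right)}{3}$)
$\frac{1}{M{\left(-42 \right)} + \frac{k{\left(0 \right)}}{42575}} = \frac{1}{\left(328 + 4 \left(-42\right)\right) + \frac{-5498 + \frac{0^{2}}{3} + \frac{7}{3} \cdot 0}{42575}} = \frac{1}{\left(328 - 168\right) + \left(-5498 + \frac{1}{3} \cdot 0 + 0\right) \frac{1}{42575}} = \frac{1}{160 + \left(-5498 + 0 + 0\right) \frac{1}{42575}} = \frac{1}{160 - \frac{5498}{42575}} = \frac{1}{\frac{6806502}{42575}} = \frac{42575}{6806502}$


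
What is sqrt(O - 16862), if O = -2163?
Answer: 5*I*sqrt(761) ≈ 137.93*I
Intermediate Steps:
sqrt(O - 16862) = sqrt(-2163 - 16862) = sqrt(-19025) = 5*I*sqrt(761)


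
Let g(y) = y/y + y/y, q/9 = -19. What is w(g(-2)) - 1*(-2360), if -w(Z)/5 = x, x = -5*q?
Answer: -1915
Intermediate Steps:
q = -171 (q = 9*(-19) = -171)
g(y) = 2 (g(y) = 1 + 1 = 2)
x = 855 (x = -5*(-171) = 855)
w(Z) = -4275 (w(Z) = -5*855 = -4275)
w(g(-2)) - 1*(-2360) = -4275 - 1*(-2360) = -4275 + 2360 = -1915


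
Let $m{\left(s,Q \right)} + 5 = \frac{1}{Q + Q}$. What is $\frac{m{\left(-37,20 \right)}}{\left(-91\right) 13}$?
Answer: $\frac{199}{47320} \approx 0.0042054$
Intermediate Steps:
$m{\left(s,Q \right)} = -5 + \frac{1}{2 Q}$ ($m{\left(s,Q \right)} = -5 + \frac{1}{Q + Q} = -5 + \frac{1}{2 Q}$)
$\frac{m{\left(-37,20 \right)}}{\left(-91\right) 13} = \frac{-5 + \frac{1}{2 \cdot 20}}{\left(-91\right) 13} = \frac{-5 + \frac{1}{2} \cdot \frac{1}{20}}{-1183} = \left(-5 + \frac{1}{40}\right) \left(- \frac{1}{1183}\right) = \left(- \frac{199}{40}\right) \left(- \frac{1}{1183}\right) = \frac{199}{47320}$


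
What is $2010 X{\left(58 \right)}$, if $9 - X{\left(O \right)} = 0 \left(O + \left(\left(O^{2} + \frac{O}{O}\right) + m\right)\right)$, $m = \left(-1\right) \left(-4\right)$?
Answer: $18090$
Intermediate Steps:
$m = 4$
$X{\left(O \right)} = 9$ ($X{\left(O \right)} = 9 - 0 \left(O + \left(\left(O^{2} + \frac{O}{O}\right) + 4\right)\right) = 9 - 0 \left(O + \left(\left(O^{2} + 1\right) + 4\right)\right) = 9 - 0 \left(O + \left(\left(1 + O^{2}\right) + 4\right)\right) = 9 - 0 \left(O + \left(5 + O^{2}\right)\right) = 9 - 0 \left(5 + O + O^{2}\right) = 9 - 0 = 9 + 0 = 9$)
$2010 X{\left(58 \right)} = 2010 \cdot 9 = 18090$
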